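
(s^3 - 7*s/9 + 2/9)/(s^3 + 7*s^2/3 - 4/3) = (s - 1/3)/(s + 2)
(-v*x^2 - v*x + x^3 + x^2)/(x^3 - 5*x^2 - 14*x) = (v*x + v - x^2 - x)/(-x^2 + 5*x + 14)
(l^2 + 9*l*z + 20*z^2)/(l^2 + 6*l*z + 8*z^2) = (l + 5*z)/(l + 2*z)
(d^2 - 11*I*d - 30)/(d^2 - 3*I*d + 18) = (d - 5*I)/(d + 3*I)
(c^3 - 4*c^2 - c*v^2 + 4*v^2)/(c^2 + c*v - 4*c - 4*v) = c - v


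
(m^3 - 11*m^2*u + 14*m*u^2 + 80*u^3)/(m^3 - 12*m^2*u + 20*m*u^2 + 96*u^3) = (-m + 5*u)/(-m + 6*u)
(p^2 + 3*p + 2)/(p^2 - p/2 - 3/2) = 2*(p + 2)/(2*p - 3)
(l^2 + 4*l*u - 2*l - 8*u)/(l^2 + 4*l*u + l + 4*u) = (l - 2)/(l + 1)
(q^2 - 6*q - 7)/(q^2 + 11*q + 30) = (q^2 - 6*q - 7)/(q^2 + 11*q + 30)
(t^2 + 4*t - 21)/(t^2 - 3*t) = (t + 7)/t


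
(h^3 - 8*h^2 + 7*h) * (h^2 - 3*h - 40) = h^5 - 11*h^4 - 9*h^3 + 299*h^2 - 280*h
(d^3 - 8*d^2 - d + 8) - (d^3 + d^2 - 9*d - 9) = -9*d^2 + 8*d + 17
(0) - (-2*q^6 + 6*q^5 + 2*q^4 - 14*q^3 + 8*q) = 2*q^6 - 6*q^5 - 2*q^4 + 14*q^3 - 8*q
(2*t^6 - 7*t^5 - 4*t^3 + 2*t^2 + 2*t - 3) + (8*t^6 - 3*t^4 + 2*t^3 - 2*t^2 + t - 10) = 10*t^6 - 7*t^5 - 3*t^4 - 2*t^3 + 3*t - 13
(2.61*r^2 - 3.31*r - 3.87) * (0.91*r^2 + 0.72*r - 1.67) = 2.3751*r^4 - 1.1329*r^3 - 10.2636*r^2 + 2.7413*r + 6.4629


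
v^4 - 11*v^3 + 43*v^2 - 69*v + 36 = (v - 4)*(v - 3)^2*(v - 1)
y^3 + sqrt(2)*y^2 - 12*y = y*(y - 2*sqrt(2))*(y + 3*sqrt(2))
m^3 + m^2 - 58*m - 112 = (m - 8)*(m + 2)*(m + 7)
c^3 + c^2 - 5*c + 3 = (c - 1)^2*(c + 3)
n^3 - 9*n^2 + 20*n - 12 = (n - 6)*(n - 2)*(n - 1)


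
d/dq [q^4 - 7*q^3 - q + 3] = 4*q^3 - 21*q^2 - 1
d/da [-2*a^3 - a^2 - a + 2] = -6*a^2 - 2*a - 1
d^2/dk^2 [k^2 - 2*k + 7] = 2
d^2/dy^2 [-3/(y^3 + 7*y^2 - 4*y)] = 6*(y*(3*y + 7)*(y^2 + 7*y - 4) - (3*y^2 + 14*y - 4)^2)/(y^3*(y^2 + 7*y - 4)^3)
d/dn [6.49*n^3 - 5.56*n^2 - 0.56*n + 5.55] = 19.47*n^2 - 11.12*n - 0.56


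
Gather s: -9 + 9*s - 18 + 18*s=27*s - 27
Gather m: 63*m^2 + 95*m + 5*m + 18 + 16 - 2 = 63*m^2 + 100*m + 32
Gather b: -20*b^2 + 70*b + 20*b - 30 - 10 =-20*b^2 + 90*b - 40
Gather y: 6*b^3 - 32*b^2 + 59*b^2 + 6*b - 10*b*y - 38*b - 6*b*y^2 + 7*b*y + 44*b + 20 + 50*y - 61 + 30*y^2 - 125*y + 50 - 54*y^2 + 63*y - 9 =6*b^3 + 27*b^2 + 12*b + y^2*(-6*b - 24) + y*(-3*b - 12)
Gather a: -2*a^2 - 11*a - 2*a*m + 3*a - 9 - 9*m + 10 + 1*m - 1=-2*a^2 + a*(-2*m - 8) - 8*m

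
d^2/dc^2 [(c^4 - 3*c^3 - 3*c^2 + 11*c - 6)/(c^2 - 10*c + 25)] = 2*(c^4 - 20*c^3 + 150*c^2 - 244*c + 17)/(c^4 - 20*c^3 + 150*c^2 - 500*c + 625)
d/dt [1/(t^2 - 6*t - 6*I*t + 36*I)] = 2*(-t + 3 + 3*I)/(t^2 - 6*t - 6*I*t + 36*I)^2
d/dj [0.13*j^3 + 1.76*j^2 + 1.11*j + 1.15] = 0.39*j^2 + 3.52*j + 1.11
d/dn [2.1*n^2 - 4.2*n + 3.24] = 4.2*n - 4.2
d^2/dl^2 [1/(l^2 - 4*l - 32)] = 2*(l^2 - 4*l - 4*(l - 2)^2 - 32)/(-l^2 + 4*l + 32)^3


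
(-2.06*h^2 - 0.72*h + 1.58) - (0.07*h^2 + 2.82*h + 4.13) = -2.13*h^2 - 3.54*h - 2.55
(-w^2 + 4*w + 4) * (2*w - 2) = -2*w^3 + 10*w^2 - 8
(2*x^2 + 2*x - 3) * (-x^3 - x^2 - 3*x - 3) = -2*x^5 - 4*x^4 - 5*x^3 - 9*x^2 + 3*x + 9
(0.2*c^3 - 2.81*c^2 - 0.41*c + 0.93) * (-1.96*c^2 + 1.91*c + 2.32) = -0.392*c^5 + 5.8896*c^4 - 4.0995*c^3 - 9.1251*c^2 + 0.8251*c + 2.1576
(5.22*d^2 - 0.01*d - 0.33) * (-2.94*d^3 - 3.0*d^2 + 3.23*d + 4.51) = -15.3468*d^5 - 15.6306*d^4 + 17.8608*d^3 + 24.4999*d^2 - 1.111*d - 1.4883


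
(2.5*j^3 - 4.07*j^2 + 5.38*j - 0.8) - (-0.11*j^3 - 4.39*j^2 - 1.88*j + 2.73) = 2.61*j^3 + 0.319999999999999*j^2 + 7.26*j - 3.53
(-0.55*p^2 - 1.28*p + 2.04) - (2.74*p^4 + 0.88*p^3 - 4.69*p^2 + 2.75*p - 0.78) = -2.74*p^4 - 0.88*p^3 + 4.14*p^2 - 4.03*p + 2.82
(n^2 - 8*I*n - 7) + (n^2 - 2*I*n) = 2*n^2 - 10*I*n - 7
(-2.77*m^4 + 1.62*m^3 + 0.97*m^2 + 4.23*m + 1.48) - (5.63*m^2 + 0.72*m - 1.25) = -2.77*m^4 + 1.62*m^3 - 4.66*m^2 + 3.51*m + 2.73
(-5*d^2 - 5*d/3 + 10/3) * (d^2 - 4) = -5*d^4 - 5*d^3/3 + 70*d^2/3 + 20*d/3 - 40/3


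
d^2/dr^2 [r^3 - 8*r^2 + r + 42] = 6*r - 16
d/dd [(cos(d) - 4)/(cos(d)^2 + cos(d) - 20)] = sin(d)/(cos(d) + 5)^2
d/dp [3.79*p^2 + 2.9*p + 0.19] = 7.58*p + 2.9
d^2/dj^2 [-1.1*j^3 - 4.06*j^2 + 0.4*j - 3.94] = -6.6*j - 8.12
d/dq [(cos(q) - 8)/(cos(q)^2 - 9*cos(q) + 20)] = (cos(q)^2 - 16*cos(q) + 52)*sin(q)/(cos(q)^2 - 9*cos(q) + 20)^2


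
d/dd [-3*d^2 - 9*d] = -6*d - 9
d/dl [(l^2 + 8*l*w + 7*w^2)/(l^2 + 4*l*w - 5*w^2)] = 4*w*(-l^2 - 6*l*w - 17*w^2)/(l^4 + 8*l^3*w + 6*l^2*w^2 - 40*l*w^3 + 25*w^4)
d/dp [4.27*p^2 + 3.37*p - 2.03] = 8.54*p + 3.37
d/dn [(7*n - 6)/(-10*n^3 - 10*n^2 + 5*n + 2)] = 2*(70*n^3 - 55*n^2 - 60*n + 22)/(100*n^6 + 200*n^5 - 140*n^3 - 15*n^2 + 20*n + 4)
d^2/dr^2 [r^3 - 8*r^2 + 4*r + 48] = 6*r - 16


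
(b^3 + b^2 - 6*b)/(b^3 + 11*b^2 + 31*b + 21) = b*(b - 2)/(b^2 + 8*b + 7)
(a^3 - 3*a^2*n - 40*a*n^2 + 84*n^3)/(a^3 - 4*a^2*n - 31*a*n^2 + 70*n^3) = (a + 6*n)/(a + 5*n)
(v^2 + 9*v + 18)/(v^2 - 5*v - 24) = (v + 6)/(v - 8)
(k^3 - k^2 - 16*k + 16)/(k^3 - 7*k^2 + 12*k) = (k^2 + 3*k - 4)/(k*(k - 3))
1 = 1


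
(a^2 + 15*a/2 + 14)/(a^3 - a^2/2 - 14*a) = (a + 4)/(a*(a - 4))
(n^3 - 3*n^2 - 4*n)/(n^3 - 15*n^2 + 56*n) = (n^2 - 3*n - 4)/(n^2 - 15*n + 56)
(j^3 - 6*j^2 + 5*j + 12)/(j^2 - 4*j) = j - 2 - 3/j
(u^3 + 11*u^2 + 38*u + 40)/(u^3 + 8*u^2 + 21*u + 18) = (u^2 + 9*u + 20)/(u^2 + 6*u + 9)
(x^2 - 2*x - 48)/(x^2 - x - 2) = (-x^2 + 2*x + 48)/(-x^2 + x + 2)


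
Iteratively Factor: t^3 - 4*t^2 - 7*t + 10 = (t - 1)*(t^2 - 3*t - 10) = (t - 1)*(t + 2)*(t - 5)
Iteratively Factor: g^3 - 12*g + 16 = (g - 2)*(g^2 + 2*g - 8) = (g - 2)*(g + 4)*(g - 2)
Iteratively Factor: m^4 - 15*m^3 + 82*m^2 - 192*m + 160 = (m - 4)*(m^3 - 11*m^2 + 38*m - 40) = (m - 5)*(m - 4)*(m^2 - 6*m + 8) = (m - 5)*(m - 4)^2*(m - 2)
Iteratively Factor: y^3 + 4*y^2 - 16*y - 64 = (y - 4)*(y^2 + 8*y + 16) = (y - 4)*(y + 4)*(y + 4)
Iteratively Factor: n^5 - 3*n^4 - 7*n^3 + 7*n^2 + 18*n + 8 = (n + 1)*(n^4 - 4*n^3 - 3*n^2 + 10*n + 8) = (n + 1)^2*(n^3 - 5*n^2 + 2*n + 8) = (n - 2)*(n + 1)^2*(n^2 - 3*n - 4) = (n - 4)*(n - 2)*(n + 1)^2*(n + 1)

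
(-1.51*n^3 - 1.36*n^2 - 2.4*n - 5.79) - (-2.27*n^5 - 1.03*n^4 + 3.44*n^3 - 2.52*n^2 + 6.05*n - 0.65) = 2.27*n^5 + 1.03*n^4 - 4.95*n^3 + 1.16*n^2 - 8.45*n - 5.14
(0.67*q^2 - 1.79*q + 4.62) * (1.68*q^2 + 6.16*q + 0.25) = 1.1256*q^4 + 1.12*q^3 - 3.0973*q^2 + 28.0117*q + 1.155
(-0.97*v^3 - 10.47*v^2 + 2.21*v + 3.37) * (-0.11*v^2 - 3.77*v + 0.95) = 0.1067*v^5 + 4.8086*v^4 + 38.3073*v^3 - 18.6489*v^2 - 10.6054*v + 3.2015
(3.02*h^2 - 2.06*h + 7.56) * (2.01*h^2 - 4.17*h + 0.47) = 6.0702*h^4 - 16.734*h^3 + 25.2052*h^2 - 32.4934*h + 3.5532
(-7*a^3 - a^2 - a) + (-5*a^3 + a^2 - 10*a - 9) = -12*a^3 - 11*a - 9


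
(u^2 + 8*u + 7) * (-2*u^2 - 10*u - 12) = -2*u^4 - 26*u^3 - 106*u^2 - 166*u - 84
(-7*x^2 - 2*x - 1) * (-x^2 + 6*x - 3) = 7*x^4 - 40*x^3 + 10*x^2 + 3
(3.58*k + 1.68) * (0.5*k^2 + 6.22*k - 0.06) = 1.79*k^3 + 23.1076*k^2 + 10.2348*k - 0.1008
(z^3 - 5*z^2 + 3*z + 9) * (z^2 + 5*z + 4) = z^5 - 18*z^3 + 4*z^2 + 57*z + 36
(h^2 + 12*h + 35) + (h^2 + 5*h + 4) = 2*h^2 + 17*h + 39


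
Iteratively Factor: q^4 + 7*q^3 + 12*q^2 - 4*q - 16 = (q + 2)*(q^3 + 5*q^2 + 2*q - 8) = (q - 1)*(q + 2)*(q^2 + 6*q + 8) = (q - 1)*(q + 2)*(q + 4)*(q + 2)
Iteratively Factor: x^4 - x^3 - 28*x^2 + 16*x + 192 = (x + 4)*(x^3 - 5*x^2 - 8*x + 48) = (x + 3)*(x + 4)*(x^2 - 8*x + 16) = (x - 4)*(x + 3)*(x + 4)*(x - 4)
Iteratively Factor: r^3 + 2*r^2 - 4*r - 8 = (r + 2)*(r^2 - 4) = (r + 2)^2*(r - 2)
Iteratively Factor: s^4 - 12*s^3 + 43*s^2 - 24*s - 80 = (s - 4)*(s^3 - 8*s^2 + 11*s + 20) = (s - 4)^2*(s^2 - 4*s - 5) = (s - 5)*(s - 4)^2*(s + 1)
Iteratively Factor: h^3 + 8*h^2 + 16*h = (h + 4)*(h^2 + 4*h) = h*(h + 4)*(h + 4)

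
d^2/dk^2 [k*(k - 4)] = 2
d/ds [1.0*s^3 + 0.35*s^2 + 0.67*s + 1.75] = 3.0*s^2 + 0.7*s + 0.67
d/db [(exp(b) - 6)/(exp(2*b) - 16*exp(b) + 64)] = (4 - exp(b))*exp(b)/(exp(3*b) - 24*exp(2*b) + 192*exp(b) - 512)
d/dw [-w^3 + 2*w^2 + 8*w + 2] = -3*w^2 + 4*w + 8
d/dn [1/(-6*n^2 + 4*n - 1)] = 4*(3*n - 1)/(6*n^2 - 4*n + 1)^2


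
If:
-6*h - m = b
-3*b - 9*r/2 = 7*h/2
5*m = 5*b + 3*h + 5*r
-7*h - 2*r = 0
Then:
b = 0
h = 0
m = 0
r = 0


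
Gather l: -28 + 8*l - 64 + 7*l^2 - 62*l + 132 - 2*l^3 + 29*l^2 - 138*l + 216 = -2*l^3 + 36*l^2 - 192*l + 256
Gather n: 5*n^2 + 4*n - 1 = 5*n^2 + 4*n - 1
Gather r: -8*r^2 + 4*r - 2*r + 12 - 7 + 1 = -8*r^2 + 2*r + 6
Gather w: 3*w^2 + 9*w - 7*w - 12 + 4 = 3*w^2 + 2*w - 8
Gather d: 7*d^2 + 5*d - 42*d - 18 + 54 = 7*d^2 - 37*d + 36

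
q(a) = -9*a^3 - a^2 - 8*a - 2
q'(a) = -27*a^2 - 2*a - 8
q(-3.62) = 440.80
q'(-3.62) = -354.58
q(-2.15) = 100.02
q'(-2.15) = -128.51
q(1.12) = -24.86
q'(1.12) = -44.11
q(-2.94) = 241.59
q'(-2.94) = -235.50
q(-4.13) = 647.99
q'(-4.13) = -460.28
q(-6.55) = 2536.60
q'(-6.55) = -1153.27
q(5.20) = -1336.11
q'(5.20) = -748.48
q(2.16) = -114.64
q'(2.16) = -138.29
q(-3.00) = 256.00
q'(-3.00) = -245.00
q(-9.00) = 6550.00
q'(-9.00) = -2177.00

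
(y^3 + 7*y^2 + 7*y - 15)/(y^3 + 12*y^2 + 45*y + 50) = (y^2 + 2*y - 3)/(y^2 + 7*y + 10)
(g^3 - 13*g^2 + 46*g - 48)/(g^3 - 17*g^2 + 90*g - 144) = (g - 2)/(g - 6)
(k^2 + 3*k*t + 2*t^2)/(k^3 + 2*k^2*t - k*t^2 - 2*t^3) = 1/(k - t)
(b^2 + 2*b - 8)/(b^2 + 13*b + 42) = (b^2 + 2*b - 8)/(b^2 + 13*b + 42)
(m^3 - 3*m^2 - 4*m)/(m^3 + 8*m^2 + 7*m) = (m - 4)/(m + 7)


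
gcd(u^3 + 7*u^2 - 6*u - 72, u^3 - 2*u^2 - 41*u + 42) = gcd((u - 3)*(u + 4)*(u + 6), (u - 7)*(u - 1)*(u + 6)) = u + 6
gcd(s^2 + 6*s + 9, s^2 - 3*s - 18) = s + 3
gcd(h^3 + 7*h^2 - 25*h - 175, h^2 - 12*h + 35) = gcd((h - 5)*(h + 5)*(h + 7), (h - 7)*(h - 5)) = h - 5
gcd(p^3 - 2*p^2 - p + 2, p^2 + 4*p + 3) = p + 1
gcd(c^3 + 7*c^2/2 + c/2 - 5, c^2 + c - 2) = c^2 + c - 2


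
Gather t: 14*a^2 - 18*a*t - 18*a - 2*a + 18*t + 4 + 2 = 14*a^2 - 20*a + t*(18 - 18*a) + 6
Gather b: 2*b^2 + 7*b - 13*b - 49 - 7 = 2*b^2 - 6*b - 56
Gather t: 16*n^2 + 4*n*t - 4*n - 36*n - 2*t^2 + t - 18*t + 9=16*n^2 - 40*n - 2*t^2 + t*(4*n - 17) + 9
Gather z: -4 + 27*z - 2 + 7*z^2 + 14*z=7*z^2 + 41*z - 6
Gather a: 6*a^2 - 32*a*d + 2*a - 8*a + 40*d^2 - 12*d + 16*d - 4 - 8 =6*a^2 + a*(-32*d - 6) + 40*d^2 + 4*d - 12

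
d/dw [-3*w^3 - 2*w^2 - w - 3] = -9*w^2 - 4*w - 1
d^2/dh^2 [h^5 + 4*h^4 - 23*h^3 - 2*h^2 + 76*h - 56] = 20*h^3 + 48*h^2 - 138*h - 4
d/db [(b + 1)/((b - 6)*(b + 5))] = (-b^2 - 2*b - 29)/(b^4 - 2*b^3 - 59*b^2 + 60*b + 900)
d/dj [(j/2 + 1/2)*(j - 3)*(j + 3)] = 3*j^2/2 + j - 9/2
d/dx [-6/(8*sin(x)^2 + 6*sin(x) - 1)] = 12*(8*sin(x) + 3)*cos(x)/(8*sin(x)^2 + 6*sin(x) - 1)^2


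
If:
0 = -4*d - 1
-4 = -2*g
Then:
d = -1/4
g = 2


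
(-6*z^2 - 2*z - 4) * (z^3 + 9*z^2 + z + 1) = -6*z^5 - 56*z^4 - 28*z^3 - 44*z^2 - 6*z - 4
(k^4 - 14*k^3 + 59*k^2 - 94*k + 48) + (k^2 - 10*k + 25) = k^4 - 14*k^3 + 60*k^2 - 104*k + 73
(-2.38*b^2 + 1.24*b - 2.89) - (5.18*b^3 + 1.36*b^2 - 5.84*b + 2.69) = -5.18*b^3 - 3.74*b^2 + 7.08*b - 5.58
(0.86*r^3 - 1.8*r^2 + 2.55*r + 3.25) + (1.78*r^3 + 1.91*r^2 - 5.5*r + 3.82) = 2.64*r^3 + 0.11*r^2 - 2.95*r + 7.07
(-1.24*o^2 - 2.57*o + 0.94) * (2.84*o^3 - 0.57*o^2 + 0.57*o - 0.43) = -3.5216*o^5 - 6.592*o^4 + 3.4277*o^3 - 1.4675*o^2 + 1.6409*o - 0.4042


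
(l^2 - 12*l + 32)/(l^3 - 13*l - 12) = (l - 8)/(l^2 + 4*l + 3)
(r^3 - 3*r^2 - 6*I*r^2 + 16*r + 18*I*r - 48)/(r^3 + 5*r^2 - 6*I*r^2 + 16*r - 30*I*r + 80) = (r - 3)/(r + 5)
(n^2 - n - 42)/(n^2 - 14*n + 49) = (n + 6)/(n - 7)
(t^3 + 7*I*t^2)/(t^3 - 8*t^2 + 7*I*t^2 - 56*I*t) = t/(t - 8)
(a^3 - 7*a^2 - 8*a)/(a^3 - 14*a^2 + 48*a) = (a + 1)/(a - 6)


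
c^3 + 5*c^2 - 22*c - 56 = (c - 4)*(c + 2)*(c + 7)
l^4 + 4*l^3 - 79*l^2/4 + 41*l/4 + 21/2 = (l - 2)*(l - 3/2)*(l + 1/2)*(l + 7)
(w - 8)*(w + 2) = w^2 - 6*w - 16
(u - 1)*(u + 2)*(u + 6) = u^3 + 7*u^2 + 4*u - 12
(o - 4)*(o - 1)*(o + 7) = o^3 + 2*o^2 - 31*o + 28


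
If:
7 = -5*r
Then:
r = -7/5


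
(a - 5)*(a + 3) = a^2 - 2*a - 15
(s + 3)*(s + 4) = s^2 + 7*s + 12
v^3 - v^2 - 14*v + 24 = (v - 3)*(v - 2)*(v + 4)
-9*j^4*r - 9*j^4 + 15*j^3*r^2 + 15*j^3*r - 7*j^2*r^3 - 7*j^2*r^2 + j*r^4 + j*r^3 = (-3*j + r)^2*(-j + r)*(j*r + j)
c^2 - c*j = c*(c - j)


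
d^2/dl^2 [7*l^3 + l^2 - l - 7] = 42*l + 2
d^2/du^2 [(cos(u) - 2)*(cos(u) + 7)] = -5*cos(u) - 2*cos(2*u)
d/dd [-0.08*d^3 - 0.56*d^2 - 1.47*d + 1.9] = -0.24*d^2 - 1.12*d - 1.47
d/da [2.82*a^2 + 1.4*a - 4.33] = 5.64*a + 1.4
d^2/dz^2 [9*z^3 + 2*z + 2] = 54*z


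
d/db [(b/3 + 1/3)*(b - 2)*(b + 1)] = b^2 - 1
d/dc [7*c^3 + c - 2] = 21*c^2 + 1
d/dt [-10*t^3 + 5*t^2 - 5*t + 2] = -30*t^2 + 10*t - 5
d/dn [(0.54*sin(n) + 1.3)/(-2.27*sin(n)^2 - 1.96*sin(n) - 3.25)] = (1.2258*sin(n)^2 + 5.902*sin(n) + 0.793)*cos(n)/(5.1529*sin(n)^4 + 8.8984*sin(n)^3 + 18.5966*sin(n)^2 + 12.74*sin(n) + 10.5625)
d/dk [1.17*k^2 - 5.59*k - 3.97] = 2.34*k - 5.59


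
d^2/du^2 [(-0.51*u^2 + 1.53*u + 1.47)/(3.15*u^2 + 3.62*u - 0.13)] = (41.99391*u^3 + 86.26338*u^2 + 104.33367*u + 41.153664)/(31.255875*u^6 + 107.75835*u^5 + 119.966805*u^4 + 38.543588*u^3 - 4.951011*u^2 + 0.183534*u - 0.002197)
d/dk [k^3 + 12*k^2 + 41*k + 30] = 3*k^2 + 24*k + 41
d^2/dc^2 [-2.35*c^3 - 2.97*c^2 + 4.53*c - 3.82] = -14.1*c - 5.94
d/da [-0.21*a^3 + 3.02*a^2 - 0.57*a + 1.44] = -0.63*a^2 + 6.04*a - 0.57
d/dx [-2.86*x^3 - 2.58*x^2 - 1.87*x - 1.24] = -8.58*x^2 - 5.16*x - 1.87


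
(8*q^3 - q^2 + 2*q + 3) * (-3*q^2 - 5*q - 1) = -24*q^5 - 37*q^4 - 9*q^3 - 18*q^2 - 17*q - 3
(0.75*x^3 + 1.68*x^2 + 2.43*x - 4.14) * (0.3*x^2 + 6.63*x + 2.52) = 0.225*x^5 + 5.4765*x^4 + 13.7574*x^3 + 19.1025*x^2 - 21.3246*x - 10.4328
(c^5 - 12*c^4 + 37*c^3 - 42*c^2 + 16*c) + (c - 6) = c^5 - 12*c^4 + 37*c^3 - 42*c^2 + 17*c - 6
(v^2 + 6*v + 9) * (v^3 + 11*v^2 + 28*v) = v^5 + 17*v^4 + 103*v^3 + 267*v^2 + 252*v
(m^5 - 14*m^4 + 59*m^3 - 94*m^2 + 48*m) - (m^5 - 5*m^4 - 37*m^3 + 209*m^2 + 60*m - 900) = -9*m^4 + 96*m^3 - 303*m^2 - 12*m + 900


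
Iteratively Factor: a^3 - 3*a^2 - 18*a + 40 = (a - 5)*(a^2 + 2*a - 8) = (a - 5)*(a + 4)*(a - 2)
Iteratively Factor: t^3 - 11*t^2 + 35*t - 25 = (t - 5)*(t^2 - 6*t + 5) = (t - 5)*(t - 1)*(t - 5)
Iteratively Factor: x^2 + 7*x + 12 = (x + 3)*(x + 4)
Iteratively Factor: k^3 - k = (k + 1)*(k^2 - k) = (k - 1)*(k + 1)*(k)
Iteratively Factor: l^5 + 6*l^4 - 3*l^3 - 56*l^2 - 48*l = (l)*(l^4 + 6*l^3 - 3*l^2 - 56*l - 48) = l*(l - 3)*(l^3 + 9*l^2 + 24*l + 16) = l*(l - 3)*(l + 4)*(l^2 + 5*l + 4) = l*(l - 3)*(l + 1)*(l + 4)*(l + 4)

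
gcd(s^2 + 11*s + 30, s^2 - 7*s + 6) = 1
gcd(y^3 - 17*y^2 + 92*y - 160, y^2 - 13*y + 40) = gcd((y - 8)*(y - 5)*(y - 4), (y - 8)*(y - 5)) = y^2 - 13*y + 40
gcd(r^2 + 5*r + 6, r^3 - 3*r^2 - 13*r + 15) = r + 3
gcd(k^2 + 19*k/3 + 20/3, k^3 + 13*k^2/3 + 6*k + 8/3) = k + 4/3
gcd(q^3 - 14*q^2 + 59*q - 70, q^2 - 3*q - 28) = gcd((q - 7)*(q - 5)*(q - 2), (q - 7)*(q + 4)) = q - 7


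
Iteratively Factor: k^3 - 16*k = (k + 4)*(k^2 - 4*k) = (k - 4)*(k + 4)*(k)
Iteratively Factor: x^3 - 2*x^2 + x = (x - 1)*(x^2 - x) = x*(x - 1)*(x - 1)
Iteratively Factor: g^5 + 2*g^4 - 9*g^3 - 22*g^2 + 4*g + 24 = (g + 2)*(g^4 - 9*g^2 - 4*g + 12) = (g + 2)^2*(g^3 - 2*g^2 - 5*g + 6) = (g + 2)^3*(g^2 - 4*g + 3) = (g - 3)*(g + 2)^3*(g - 1)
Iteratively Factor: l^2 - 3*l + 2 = (l - 2)*(l - 1)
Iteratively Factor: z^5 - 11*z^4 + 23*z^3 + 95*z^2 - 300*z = (z - 5)*(z^4 - 6*z^3 - 7*z^2 + 60*z) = (z - 5)^2*(z^3 - z^2 - 12*z) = (z - 5)^2*(z - 4)*(z^2 + 3*z) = z*(z - 5)^2*(z - 4)*(z + 3)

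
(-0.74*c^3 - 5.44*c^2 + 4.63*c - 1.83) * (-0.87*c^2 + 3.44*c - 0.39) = 0.6438*c^5 + 2.1872*c^4 - 22.4531*c^3 + 19.6409*c^2 - 8.1009*c + 0.7137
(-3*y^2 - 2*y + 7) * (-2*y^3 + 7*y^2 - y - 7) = 6*y^5 - 17*y^4 - 25*y^3 + 72*y^2 + 7*y - 49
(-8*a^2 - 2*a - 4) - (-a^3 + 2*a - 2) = a^3 - 8*a^2 - 4*a - 2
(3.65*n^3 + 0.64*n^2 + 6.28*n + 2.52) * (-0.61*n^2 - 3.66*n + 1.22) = -2.2265*n^5 - 13.7494*n^4 - 1.7202*n^3 - 23.7412*n^2 - 1.5616*n + 3.0744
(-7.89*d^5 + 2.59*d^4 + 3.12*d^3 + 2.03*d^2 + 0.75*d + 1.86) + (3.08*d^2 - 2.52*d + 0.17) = -7.89*d^5 + 2.59*d^4 + 3.12*d^3 + 5.11*d^2 - 1.77*d + 2.03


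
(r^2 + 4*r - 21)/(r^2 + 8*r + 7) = (r - 3)/(r + 1)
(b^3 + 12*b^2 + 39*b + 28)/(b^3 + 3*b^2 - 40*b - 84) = (b^2 + 5*b + 4)/(b^2 - 4*b - 12)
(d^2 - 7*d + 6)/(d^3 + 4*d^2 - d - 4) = (d - 6)/(d^2 + 5*d + 4)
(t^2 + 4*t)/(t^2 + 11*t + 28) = t/(t + 7)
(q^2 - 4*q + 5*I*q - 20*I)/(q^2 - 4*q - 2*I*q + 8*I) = (q + 5*I)/(q - 2*I)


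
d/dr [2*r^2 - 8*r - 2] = 4*r - 8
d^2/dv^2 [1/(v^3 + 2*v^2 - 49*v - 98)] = 2*(-(3*v + 2)*(v^3 + 2*v^2 - 49*v - 98) + (3*v^2 + 4*v - 49)^2)/(v^3 + 2*v^2 - 49*v - 98)^3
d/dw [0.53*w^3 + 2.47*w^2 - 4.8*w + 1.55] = 1.59*w^2 + 4.94*w - 4.8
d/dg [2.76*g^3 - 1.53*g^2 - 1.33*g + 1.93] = 8.28*g^2 - 3.06*g - 1.33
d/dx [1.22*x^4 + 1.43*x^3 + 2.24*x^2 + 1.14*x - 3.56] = 4.88*x^3 + 4.29*x^2 + 4.48*x + 1.14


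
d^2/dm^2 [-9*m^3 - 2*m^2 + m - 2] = -54*m - 4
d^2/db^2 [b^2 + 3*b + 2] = 2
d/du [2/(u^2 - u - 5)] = 2*(1 - 2*u)/(-u^2 + u + 5)^2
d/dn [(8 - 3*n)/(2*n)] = -4/n^2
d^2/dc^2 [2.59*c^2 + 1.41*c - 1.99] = 5.18000000000000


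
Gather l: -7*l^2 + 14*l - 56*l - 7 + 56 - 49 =-7*l^2 - 42*l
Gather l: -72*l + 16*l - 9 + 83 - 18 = 56 - 56*l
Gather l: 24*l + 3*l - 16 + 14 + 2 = 27*l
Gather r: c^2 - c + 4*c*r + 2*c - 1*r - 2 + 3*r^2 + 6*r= c^2 + c + 3*r^2 + r*(4*c + 5) - 2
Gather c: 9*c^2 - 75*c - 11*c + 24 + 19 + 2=9*c^2 - 86*c + 45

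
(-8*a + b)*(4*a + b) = -32*a^2 - 4*a*b + b^2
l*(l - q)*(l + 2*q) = l^3 + l^2*q - 2*l*q^2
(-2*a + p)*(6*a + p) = -12*a^2 + 4*a*p + p^2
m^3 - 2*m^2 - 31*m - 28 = (m - 7)*(m + 1)*(m + 4)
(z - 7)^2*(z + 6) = z^3 - 8*z^2 - 35*z + 294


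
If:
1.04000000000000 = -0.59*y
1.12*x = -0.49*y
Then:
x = 0.77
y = -1.76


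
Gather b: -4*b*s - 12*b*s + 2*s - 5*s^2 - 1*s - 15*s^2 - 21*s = -16*b*s - 20*s^2 - 20*s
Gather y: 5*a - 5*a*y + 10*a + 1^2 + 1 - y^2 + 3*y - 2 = 15*a - y^2 + y*(3 - 5*a)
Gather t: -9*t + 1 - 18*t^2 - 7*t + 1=-18*t^2 - 16*t + 2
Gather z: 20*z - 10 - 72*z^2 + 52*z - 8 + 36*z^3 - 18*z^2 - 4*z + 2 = 36*z^3 - 90*z^2 + 68*z - 16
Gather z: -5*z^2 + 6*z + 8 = -5*z^2 + 6*z + 8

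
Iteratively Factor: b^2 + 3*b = (b)*(b + 3)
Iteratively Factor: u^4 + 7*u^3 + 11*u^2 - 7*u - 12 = (u + 3)*(u^3 + 4*u^2 - u - 4) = (u + 3)*(u + 4)*(u^2 - 1) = (u + 1)*(u + 3)*(u + 4)*(u - 1)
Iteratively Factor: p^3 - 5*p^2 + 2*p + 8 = (p - 2)*(p^2 - 3*p - 4) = (p - 4)*(p - 2)*(p + 1)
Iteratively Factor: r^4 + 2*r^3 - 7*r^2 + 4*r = (r)*(r^3 + 2*r^2 - 7*r + 4) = r*(r + 4)*(r^2 - 2*r + 1) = r*(r - 1)*(r + 4)*(r - 1)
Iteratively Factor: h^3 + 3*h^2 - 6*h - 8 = (h - 2)*(h^2 + 5*h + 4) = (h - 2)*(h + 1)*(h + 4)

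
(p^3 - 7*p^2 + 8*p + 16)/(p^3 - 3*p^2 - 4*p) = (p - 4)/p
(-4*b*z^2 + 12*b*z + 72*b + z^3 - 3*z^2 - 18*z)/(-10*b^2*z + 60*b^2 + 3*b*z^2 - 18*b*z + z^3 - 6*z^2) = (-4*b*z - 12*b + z^2 + 3*z)/(-10*b^2 + 3*b*z + z^2)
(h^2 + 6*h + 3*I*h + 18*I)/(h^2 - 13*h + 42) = (h^2 + 3*h*(2 + I) + 18*I)/(h^2 - 13*h + 42)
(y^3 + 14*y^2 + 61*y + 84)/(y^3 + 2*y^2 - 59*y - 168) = (y + 4)/(y - 8)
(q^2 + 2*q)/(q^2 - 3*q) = (q + 2)/(q - 3)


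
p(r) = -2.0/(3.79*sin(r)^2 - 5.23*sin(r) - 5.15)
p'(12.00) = -10.00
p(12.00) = 1.60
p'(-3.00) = 0.66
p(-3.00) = 0.46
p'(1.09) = 0.03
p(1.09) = 0.29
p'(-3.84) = 0.01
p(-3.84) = 0.29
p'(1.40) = 0.02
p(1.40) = 0.30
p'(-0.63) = -27.61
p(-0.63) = 2.65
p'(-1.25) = -0.75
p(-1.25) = -0.62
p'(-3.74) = 0.03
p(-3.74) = 0.29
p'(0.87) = 0.02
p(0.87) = 0.29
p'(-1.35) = -0.44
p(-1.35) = -0.56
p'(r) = -2.0*(-7.58*sin(r)*cos(r) + 5.23*cos(r))/(3.79*sin(r)^2 - 5.23*sin(r) - 5.15)^2 = (15.16*sin(r) - 10.46)*cos(r)/(-3.79*sin(r)^2 + 5.23*sin(r) + 5.15)^2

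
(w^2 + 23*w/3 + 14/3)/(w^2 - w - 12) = (w^2 + 23*w/3 + 14/3)/(w^2 - w - 12)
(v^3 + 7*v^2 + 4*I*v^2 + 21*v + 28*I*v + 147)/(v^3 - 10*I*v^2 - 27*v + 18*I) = (v^2 + 7*v*(1 + I) + 49*I)/(v^2 - 7*I*v - 6)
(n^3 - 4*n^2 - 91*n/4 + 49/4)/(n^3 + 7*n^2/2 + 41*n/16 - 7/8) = 4*(4*n^3 - 16*n^2 - 91*n + 49)/(16*n^3 + 56*n^2 + 41*n - 14)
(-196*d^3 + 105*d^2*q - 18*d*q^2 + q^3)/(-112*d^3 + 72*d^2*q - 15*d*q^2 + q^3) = (-7*d + q)/(-4*d + q)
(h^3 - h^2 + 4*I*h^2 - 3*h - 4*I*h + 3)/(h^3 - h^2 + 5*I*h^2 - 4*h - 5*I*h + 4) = (h + 3*I)/(h + 4*I)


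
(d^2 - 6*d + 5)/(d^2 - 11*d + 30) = (d - 1)/(d - 6)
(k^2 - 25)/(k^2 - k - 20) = (k + 5)/(k + 4)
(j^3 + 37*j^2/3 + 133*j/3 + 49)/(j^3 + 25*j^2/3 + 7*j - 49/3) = (j + 3)/(j - 1)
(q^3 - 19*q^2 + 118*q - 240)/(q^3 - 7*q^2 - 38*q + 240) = (q - 6)/(q + 6)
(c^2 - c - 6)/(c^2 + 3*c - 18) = (c + 2)/(c + 6)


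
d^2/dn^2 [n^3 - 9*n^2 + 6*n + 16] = 6*n - 18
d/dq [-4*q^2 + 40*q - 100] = 40 - 8*q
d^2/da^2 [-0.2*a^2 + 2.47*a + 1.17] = -0.400000000000000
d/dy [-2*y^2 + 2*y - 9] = 2 - 4*y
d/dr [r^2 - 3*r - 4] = 2*r - 3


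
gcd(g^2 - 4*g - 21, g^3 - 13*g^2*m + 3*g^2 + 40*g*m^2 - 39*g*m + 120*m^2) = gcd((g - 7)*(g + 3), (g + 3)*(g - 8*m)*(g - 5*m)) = g + 3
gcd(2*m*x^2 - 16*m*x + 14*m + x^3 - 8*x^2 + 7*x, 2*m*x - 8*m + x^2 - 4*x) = 2*m + x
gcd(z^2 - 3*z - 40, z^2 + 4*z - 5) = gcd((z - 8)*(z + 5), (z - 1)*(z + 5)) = z + 5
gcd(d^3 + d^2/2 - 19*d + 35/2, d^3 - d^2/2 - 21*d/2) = d - 7/2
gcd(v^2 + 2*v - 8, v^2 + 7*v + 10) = 1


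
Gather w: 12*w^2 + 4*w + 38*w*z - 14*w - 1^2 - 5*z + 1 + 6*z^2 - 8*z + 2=12*w^2 + w*(38*z - 10) + 6*z^2 - 13*z + 2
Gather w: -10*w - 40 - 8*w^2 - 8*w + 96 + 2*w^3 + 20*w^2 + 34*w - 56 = 2*w^3 + 12*w^2 + 16*w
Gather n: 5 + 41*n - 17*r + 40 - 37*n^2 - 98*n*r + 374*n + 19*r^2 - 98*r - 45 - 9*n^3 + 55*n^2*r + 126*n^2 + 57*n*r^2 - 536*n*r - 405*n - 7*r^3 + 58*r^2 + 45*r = -9*n^3 + n^2*(55*r + 89) + n*(57*r^2 - 634*r + 10) - 7*r^3 + 77*r^2 - 70*r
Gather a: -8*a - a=-9*a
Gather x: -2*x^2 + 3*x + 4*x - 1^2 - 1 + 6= -2*x^2 + 7*x + 4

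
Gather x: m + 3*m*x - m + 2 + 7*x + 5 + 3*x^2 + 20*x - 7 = 3*x^2 + x*(3*m + 27)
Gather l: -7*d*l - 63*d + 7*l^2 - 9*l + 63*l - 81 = -63*d + 7*l^2 + l*(54 - 7*d) - 81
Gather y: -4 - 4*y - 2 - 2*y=-6*y - 6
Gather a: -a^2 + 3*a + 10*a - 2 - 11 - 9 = -a^2 + 13*a - 22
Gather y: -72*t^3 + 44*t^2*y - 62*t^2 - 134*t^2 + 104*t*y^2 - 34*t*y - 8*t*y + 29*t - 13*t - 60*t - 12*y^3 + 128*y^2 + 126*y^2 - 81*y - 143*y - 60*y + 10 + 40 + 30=-72*t^3 - 196*t^2 - 44*t - 12*y^3 + y^2*(104*t + 254) + y*(44*t^2 - 42*t - 284) + 80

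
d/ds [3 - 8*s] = -8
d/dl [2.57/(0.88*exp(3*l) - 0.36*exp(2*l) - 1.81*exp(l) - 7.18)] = (-6.7848*exp(2*l) + 1.8504*exp(l) + 4.6517)*exp(l)/(-0.88*exp(3*l) + 0.36*exp(2*l) + 1.81*exp(l) + 7.18)^2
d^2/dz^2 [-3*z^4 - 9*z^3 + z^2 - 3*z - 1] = -36*z^2 - 54*z + 2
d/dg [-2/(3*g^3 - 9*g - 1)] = 18*(g^2 - 1)/(-3*g^3 + 9*g + 1)^2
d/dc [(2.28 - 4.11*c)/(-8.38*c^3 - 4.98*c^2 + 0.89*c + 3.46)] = (-68.8836*c^3 + 36.8514*c^2 + 22.7088*c - 16.2498)/(70.2244*c^6 + 83.4648*c^5 + 9.884*c^4 - 66.854*c^3 - 33.6695*c^2 + 6.1588*c + 11.9716)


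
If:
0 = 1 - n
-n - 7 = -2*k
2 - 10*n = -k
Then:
No Solution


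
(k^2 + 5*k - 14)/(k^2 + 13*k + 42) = (k - 2)/(k + 6)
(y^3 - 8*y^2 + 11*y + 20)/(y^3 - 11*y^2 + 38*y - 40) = (y + 1)/(y - 2)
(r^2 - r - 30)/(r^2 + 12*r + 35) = (r - 6)/(r + 7)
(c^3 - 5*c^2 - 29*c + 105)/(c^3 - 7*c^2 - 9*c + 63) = (c + 5)/(c + 3)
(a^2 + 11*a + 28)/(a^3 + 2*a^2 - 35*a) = (a + 4)/(a*(a - 5))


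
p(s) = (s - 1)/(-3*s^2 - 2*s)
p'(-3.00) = 0.10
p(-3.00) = 0.19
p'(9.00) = 0.00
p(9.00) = -0.03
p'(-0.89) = 16.08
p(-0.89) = 3.17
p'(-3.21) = 0.08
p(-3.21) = 0.17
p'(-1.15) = 3.19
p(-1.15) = 1.29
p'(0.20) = -11.39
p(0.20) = 1.54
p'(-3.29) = 0.07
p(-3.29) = 0.17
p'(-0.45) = 15.28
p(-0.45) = -4.96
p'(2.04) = -0.01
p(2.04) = -0.06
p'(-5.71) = 0.02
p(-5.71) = 0.08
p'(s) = (s - 1)*(6*s + 2)/(-3*s^2 - 2*s)^2 + 1/(-3*s^2 - 2*s)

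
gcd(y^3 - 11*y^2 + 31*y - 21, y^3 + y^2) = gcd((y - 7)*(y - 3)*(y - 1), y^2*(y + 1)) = 1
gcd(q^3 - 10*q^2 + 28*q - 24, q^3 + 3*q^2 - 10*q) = q - 2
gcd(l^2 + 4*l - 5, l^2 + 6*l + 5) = l + 5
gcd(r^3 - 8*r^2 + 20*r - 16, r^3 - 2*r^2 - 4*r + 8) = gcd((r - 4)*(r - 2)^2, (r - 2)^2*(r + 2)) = r^2 - 4*r + 4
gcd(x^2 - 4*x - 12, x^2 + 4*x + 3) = 1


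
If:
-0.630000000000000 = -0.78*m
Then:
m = 0.81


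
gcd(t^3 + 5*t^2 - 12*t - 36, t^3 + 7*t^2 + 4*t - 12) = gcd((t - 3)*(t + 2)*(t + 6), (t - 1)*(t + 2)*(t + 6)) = t^2 + 8*t + 12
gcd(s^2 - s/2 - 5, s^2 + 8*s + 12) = s + 2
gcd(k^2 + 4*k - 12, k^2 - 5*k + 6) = k - 2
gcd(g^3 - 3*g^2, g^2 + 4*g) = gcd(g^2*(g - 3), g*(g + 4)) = g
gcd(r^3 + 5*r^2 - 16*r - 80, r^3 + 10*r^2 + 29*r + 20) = r^2 + 9*r + 20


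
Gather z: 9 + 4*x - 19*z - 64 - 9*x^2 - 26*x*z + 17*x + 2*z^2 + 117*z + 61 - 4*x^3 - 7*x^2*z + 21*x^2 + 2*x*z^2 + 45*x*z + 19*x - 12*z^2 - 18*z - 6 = -4*x^3 + 12*x^2 + 40*x + z^2*(2*x - 10) + z*(-7*x^2 + 19*x + 80)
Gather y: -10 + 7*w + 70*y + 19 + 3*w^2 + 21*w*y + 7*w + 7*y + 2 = 3*w^2 + 14*w + y*(21*w + 77) + 11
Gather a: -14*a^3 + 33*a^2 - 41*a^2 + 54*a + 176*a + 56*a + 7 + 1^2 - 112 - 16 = -14*a^3 - 8*a^2 + 286*a - 120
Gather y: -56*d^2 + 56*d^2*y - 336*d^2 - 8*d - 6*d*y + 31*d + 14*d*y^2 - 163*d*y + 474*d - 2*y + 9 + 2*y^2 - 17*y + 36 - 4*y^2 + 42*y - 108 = -392*d^2 + 497*d + y^2*(14*d - 2) + y*(56*d^2 - 169*d + 23) - 63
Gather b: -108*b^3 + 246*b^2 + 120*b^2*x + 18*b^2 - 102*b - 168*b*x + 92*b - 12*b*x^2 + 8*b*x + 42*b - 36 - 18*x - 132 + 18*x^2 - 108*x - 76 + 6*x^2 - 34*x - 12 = -108*b^3 + b^2*(120*x + 264) + b*(-12*x^2 - 160*x + 32) + 24*x^2 - 160*x - 256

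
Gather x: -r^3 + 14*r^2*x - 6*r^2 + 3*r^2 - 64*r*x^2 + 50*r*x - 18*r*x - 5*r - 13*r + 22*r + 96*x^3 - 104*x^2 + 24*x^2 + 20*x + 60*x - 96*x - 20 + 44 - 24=-r^3 - 3*r^2 + 4*r + 96*x^3 + x^2*(-64*r - 80) + x*(14*r^2 + 32*r - 16)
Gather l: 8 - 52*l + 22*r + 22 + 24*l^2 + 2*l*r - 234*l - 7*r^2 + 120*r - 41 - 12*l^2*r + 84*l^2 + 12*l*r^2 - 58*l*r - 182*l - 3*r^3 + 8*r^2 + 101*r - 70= l^2*(108 - 12*r) + l*(12*r^2 - 56*r - 468) - 3*r^3 + r^2 + 243*r - 81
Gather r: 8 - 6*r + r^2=r^2 - 6*r + 8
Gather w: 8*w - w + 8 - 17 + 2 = 7*w - 7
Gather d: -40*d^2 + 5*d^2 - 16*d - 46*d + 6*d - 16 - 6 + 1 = -35*d^2 - 56*d - 21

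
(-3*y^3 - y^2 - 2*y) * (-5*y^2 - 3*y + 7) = 15*y^5 + 14*y^4 - 8*y^3 - y^2 - 14*y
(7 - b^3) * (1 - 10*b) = 10*b^4 - b^3 - 70*b + 7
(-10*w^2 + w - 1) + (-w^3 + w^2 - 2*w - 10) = -w^3 - 9*w^2 - w - 11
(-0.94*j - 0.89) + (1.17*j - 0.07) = 0.23*j - 0.96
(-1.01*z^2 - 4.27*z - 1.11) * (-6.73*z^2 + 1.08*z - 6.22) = 6.7973*z^4 + 27.6463*z^3 + 9.1409*z^2 + 25.3606*z + 6.9042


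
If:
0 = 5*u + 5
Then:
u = -1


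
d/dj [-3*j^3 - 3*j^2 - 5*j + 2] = -9*j^2 - 6*j - 5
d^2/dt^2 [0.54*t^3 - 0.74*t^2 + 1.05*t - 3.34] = 3.24*t - 1.48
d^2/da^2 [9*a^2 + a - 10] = 18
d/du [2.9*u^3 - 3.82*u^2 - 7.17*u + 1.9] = 8.7*u^2 - 7.64*u - 7.17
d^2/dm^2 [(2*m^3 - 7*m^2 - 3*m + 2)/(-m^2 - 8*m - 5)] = 18*(-19*m^3 - 39*m^2 - 27*m - 7)/(m^6 + 24*m^5 + 207*m^4 + 752*m^3 + 1035*m^2 + 600*m + 125)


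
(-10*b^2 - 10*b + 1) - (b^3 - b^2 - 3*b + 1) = -b^3 - 9*b^2 - 7*b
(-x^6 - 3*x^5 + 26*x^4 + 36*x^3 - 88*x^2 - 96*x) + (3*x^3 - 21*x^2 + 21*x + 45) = -x^6 - 3*x^5 + 26*x^4 + 39*x^3 - 109*x^2 - 75*x + 45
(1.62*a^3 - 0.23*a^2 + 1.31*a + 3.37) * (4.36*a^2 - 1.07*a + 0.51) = 7.0632*a^5 - 2.7362*a^4 + 6.7839*a^3 + 13.1742*a^2 - 2.9378*a + 1.7187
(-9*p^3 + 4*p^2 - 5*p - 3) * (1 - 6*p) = 54*p^4 - 33*p^3 + 34*p^2 + 13*p - 3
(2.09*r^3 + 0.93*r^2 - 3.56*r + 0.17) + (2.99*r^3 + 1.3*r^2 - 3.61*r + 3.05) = 5.08*r^3 + 2.23*r^2 - 7.17*r + 3.22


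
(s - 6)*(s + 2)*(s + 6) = s^3 + 2*s^2 - 36*s - 72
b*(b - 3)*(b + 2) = b^3 - b^2 - 6*b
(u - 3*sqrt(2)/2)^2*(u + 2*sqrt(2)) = u^3 - sqrt(2)*u^2 - 15*u/2 + 9*sqrt(2)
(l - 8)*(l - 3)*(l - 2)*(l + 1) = l^4 - 12*l^3 + 33*l^2 - 2*l - 48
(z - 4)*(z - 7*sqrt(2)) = z^2 - 7*sqrt(2)*z - 4*z + 28*sqrt(2)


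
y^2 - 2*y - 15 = (y - 5)*(y + 3)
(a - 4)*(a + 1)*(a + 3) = a^3 - 13*a - 12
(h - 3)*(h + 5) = h^2 + 2*h - 15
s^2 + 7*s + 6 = (s + 1)*(s + 6)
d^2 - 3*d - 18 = (d - 6)*(d + 3)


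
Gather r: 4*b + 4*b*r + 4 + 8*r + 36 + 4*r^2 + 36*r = 4*b + 4*r^2 + r*(4*b + 44) + 40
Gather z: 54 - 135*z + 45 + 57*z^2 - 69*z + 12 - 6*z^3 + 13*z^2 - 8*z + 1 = -6*z^3 + 70*z^2 - 212*z + 112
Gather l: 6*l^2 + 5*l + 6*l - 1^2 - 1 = 6*l^2 + 11*l - 2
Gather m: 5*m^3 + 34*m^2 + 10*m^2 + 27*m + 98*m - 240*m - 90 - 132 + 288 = 5*m^3 + 44*m^2 - 115*m + 66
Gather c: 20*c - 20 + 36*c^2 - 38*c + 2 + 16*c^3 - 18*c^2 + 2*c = 16*c^3 + 18*c^2 - 16*c - 18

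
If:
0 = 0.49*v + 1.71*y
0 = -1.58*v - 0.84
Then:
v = -0.53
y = 0.15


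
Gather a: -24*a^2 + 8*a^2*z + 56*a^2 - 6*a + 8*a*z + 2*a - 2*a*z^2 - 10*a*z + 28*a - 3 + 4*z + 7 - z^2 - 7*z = a^2*(8*z + 32) + a*(-2*z^2 - 2*z + 24) - z^2 - 3*z + 4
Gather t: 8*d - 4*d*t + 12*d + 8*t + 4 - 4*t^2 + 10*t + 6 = 20*d - 4*t^2 + t*(18 - 4*d) + 10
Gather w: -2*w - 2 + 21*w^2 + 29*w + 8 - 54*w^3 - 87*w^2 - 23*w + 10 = -54*w^3 - 66*w^2 + 4*w + 16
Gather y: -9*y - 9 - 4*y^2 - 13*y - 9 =-4*y^2 - 22*y - 18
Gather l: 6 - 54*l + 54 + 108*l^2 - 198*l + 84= 108*l^2 - 252*l + 144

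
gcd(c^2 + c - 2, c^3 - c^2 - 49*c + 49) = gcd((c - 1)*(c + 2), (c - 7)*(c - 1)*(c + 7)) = c - 1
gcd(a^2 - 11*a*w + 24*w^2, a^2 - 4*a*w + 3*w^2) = -a + 3*w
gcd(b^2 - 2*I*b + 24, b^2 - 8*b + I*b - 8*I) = 1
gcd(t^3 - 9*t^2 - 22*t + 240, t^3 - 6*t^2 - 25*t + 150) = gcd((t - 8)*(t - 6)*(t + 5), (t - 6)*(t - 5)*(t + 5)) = t^2 - t - 30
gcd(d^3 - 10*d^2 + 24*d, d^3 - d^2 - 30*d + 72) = d - 4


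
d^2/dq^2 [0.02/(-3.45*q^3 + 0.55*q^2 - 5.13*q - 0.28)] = ((0.414*q - 0.022)*(3.45*q^3 - 0.55*q^2 + 5.13*q + 0.28) - 0.02*(10.35*q^2 - 1.1*q + 5.13)*(20.7*q^2 - 2.2*q + 10.26))/(3.45*q^3 - 0.55*q^2 + 5.13*q + 0.28)^3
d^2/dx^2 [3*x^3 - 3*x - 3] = 18*x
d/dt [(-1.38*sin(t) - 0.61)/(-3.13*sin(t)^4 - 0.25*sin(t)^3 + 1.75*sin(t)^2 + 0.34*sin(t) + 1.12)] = (-12.9582*sin(t)^4 - 8.3272*sin(t)^3 + 1.9575*sin(t)^2 + 2.135*sin(t) - 1.3382)*cos(t)/(9.7969*sin(t)^8 + 1.565*sin(t)^7 - 10.8925*sin(t)^6 - 3.0034*sin(t)^5 - 4.1187*sin(t)^4 + 0.63*sin(t)^3 + 4.0356*sin(t)^2 + 0.7616*sin(t) + 1.2544)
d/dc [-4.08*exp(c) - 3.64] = -4.08*exp(c)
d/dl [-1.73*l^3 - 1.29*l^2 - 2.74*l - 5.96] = -5.19*l^2 - 2.58*l - 2.74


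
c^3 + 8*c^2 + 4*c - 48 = (c - 2)*(c + 4)*(c + 6)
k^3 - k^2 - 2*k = k*(k - 2)*(k + 1)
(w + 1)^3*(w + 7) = w^4 + 10*w^3 + 24*w^2 + 22*w + 7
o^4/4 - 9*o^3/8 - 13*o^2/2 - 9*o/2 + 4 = (o/4 + 1/2)*(o - 8)*(o - 1/2)*(o + 2)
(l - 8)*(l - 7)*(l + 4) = l^3 - 11*l^2 - 4*l + 224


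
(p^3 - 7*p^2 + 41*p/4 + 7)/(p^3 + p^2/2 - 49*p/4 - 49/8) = 2*(p - 4)/(2*p + 7)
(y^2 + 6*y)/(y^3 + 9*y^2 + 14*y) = (y + 6)/(y^2 + 9*y + 14)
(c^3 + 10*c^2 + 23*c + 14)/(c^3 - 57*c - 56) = (c + 2)/(c - 8)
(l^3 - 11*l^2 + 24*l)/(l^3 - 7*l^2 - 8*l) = (l - 3)/(l + 1)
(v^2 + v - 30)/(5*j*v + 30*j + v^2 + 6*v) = (v - 5)/(5*j + v)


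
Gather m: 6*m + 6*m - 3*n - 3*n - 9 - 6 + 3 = 12*m - 6*n - 12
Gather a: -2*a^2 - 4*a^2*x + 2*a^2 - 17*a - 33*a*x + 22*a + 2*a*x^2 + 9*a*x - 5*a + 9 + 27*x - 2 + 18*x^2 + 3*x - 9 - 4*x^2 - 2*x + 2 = -4*a^2*x + a*(2*x^2 - 24*x) + 14*x^2 + 28*x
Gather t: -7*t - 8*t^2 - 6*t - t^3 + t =-t^3 - 8*t^2 - 12*t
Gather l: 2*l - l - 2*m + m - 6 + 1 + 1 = l - m - 4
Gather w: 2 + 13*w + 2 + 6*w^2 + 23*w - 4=6*w^2 + 36*w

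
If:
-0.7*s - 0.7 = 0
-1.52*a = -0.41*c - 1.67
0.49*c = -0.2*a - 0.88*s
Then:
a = 1.43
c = 1.21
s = -1.00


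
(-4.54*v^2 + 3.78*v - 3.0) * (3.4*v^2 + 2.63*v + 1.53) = -15.436*v^4 + 0.911799999999999*v^3 - 7.2048*v^2 - 2.1066*v - 4.59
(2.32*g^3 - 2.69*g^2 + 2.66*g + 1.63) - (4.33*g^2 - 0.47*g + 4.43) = 2.32*g^3 - 7.02*g^2 + 3.13*g - 2.8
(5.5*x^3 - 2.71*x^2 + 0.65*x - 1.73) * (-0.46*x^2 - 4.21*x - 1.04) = -2.53*x^5 - 21.9084*x^4 + 5.3901*x^3 + 0.8777*x^2 + 6.6073*x + 1.7992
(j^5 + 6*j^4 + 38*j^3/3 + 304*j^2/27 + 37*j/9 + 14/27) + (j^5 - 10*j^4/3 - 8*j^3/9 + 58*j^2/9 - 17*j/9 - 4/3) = 2*j^5 + 8*j^4/3 + 106*j^3/9 + 478*j^2/27 + 20*j/9 - 22/27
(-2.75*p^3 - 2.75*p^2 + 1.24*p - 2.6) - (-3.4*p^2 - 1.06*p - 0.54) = -2.75*p^3 + 0.65*p^2 + 2.3*p - 2.06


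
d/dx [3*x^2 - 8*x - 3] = 6*x - 8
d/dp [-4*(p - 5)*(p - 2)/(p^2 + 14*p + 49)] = 12*(23 - 7*p)/(p^3 + 21*p^2 + 147*p + 343)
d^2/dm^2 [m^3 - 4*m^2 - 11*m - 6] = 6*m - 8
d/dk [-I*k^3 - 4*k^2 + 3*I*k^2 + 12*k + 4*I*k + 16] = -3*I*k^2 + k*(-8 + 6*I) + 12 + 4*I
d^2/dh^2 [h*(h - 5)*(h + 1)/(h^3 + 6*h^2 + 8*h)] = 2*(-10*h^3 - 39*h^2 + 6*h + 116)/(h^6 + 18*h^5 + 132*h^4 + 504*h^3 + 1056*h^2 + 1152*h + 512)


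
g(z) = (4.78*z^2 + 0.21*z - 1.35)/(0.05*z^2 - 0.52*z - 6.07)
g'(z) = (0.52 - 0.1*z)*(4.78*z^2 + 0.21*z - 1.35)/(0.05*z^2 - 0.52*z - 6.07)^2 + (9.56*z + 0.21)/(0.05*z^2 - 0.52*z - 6.07) = (-2.4961*z^2 - 57.8942*z - 1.9767)/(0.0025*z^4 - 0.052*z^3 - 0.3366*z^2 + 6.3128*z + 36.8449)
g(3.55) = -8.19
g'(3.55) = -4.50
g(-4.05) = -24.24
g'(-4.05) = 19.38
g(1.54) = -1.53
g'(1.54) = -2.13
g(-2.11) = -4.10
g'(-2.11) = 4.83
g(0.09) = 0.21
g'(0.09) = -0.19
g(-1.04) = -0.66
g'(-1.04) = 1.85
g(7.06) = -32.89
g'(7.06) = -10.18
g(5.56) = -19.90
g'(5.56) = -7.29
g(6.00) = -23.27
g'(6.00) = -8.04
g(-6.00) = -147.37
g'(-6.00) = 193.22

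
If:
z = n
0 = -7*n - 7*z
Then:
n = 0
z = 0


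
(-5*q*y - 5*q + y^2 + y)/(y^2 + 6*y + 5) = (-5*q + y)/(y + 5)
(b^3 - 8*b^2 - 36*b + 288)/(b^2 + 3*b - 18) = (b^2 - 14*b + 48)/(b - 3)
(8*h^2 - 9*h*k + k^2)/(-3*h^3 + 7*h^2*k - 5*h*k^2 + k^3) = (-8*h + k)/(3*h^2 - 4*h*k + k^2)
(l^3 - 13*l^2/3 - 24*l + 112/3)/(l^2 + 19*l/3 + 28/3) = (3*l^2 - 25*l + 28)/(3*l + 7)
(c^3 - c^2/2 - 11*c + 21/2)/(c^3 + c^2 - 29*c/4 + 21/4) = 2*(c - 3)/(2*c - 3)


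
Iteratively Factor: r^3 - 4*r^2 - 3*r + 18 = (r + 2)*(r^2 - 6*r + 9) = (r - 3)*(r + 2)*(r - 3)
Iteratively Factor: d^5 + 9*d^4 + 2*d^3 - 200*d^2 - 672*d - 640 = (d - 5)*(d^4 + 14*d^3 + 72*d^2 + 160*d + 128) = (d - 5)*(d + 4)*(d^3 + 10*d^2 + 32*d + 32) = (d - 5)*(d + 4)^2*(d^2 + 6*d + 8) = (d - 5)*(d + 2)*(d + 4)^2*(d + 4)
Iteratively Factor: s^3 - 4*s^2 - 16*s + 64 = (s - 4)*(s^2 - 16) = (s - 4)^2*(s + 4)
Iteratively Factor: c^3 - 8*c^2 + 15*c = (c)*(c^2 - 8*c + 15) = c*(c - 3)*(c - 5)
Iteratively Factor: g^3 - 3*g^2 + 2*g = (g - 2)*(g^2 - g) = g*(g - 2)*(g - 1)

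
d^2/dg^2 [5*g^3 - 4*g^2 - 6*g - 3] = 30*g - 8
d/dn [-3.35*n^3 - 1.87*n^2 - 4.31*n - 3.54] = -10.05*n^2 - 3.74*n - 4.31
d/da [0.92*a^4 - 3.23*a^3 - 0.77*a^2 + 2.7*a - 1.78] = 3.68*a^3 - 9.69*a^2 - 1.54*a + 2.7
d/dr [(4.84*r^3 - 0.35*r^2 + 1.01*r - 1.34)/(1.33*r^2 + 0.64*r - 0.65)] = (6.4372*r^4 + 6.1952*r^3 - 11.0053*r^2 + 4.0194*r + 0.2011)/(1.7689*r^4 + 1.7024*r^3 - 1.3194*r^2 - 0.832*r + 0.4225)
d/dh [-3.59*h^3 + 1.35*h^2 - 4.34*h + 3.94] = -10.77*h^2 + 2.7*h - 4.34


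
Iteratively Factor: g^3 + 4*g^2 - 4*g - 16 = (g - 2)*(g^2 + 6*g + 8) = (g - 2)*(g + 4)*(g + 2)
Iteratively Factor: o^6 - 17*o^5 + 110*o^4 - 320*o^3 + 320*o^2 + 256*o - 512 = (o - 4)*(o^5 - 13*o^4 + 58*o^3 - 88*o^2 - 32*o + 128) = (o - 4)^2*(o^4 - 9*o^3 + 22*o^2 - 32) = (o - 4)^2*(o + 1)*(o^3 - 10*o^2 + 32*o - 32) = (o - 4)^2*(o - 2)*(o + 1)*(o^2 - 8*o + 16) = (o - 4)^3*(o - 2)*(o + 1)*(o - 4)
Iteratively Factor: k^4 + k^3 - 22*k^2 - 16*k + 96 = (k + 3)*(k^3 - 2*k^2 - 16*k + 32) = (k - 4)*(k + 3)*(k^2 + 2*k - 8) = (k - 4)*(k + 3)*(k + 4)*(k - 2)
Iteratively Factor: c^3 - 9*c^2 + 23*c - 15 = (c - 5)*(c^2 - 4*c + 3) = (c - 5)*(c - 1)*(c - 3)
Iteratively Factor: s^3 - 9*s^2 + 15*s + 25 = (s - 5)*(s^2 - 4*s - 5) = (s - 5)*(s + 1)*(s - 5)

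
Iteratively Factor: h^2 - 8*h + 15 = (h - 5)*(h - 3)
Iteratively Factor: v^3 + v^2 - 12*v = (v)*(v^2 + v - 12) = v*(v - 3)*(v + 4)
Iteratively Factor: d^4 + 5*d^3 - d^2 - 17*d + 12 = (d + 3)*(d^3 + 2*d^2 - 7*d + 4) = (d - 1)*(d + 3)*(d^2 + 3*d - 4) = (d - 1)^2*(d + 3)*(d + 4)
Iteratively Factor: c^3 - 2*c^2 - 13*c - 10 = (c + 2)*(c^2 - 4*c - 5) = (c - 5)*(c + 2)*(c + 1)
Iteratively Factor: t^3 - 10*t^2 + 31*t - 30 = (t - 5)*(t^2 - 5*t + 6) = (t - 5)*(t - 3)*(t - 2)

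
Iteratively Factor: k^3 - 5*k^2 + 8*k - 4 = (k - 2)*(k^2 - 3*k + 2) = (k - 2)^2*(k - 1)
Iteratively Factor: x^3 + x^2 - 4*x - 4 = (x + 2)*(x^2 - x - 2) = (x - 2)*(x + 2)*(x + 1)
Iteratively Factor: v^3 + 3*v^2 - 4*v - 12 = (v + 2)*(v^2 + v - 6) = (v + 2)*(v + 3)*(v - 2)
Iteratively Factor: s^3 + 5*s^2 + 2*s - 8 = (s + 4)*(s^2 + s - 2) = (s + 2)*(s + 4)*(s - 1)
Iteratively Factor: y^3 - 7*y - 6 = (y - 3)*(y^2 + 3*y + 2) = (y - 3)*(y + 1)*(y + 2)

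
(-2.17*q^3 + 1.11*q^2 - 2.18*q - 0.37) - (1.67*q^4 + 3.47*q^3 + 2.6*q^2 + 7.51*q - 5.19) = -1.67*q^4 - 5.64*q^3 - 1.49*q^2 - 9.69*q + 4.82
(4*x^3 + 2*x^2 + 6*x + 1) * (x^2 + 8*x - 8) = 4*x^5 + 34*x^4 - 10*x^3 + 33*x^2 - 40*x - 8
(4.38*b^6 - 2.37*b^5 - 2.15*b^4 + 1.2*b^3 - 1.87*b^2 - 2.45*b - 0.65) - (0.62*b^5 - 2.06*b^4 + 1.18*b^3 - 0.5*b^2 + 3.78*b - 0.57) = 4.38*b^6 - 2.99*b^5 - 0.0899999999999999*b^4 + 0.02*b^3 - 1.37*b^2 - 6.23*b - 0.0800000000000001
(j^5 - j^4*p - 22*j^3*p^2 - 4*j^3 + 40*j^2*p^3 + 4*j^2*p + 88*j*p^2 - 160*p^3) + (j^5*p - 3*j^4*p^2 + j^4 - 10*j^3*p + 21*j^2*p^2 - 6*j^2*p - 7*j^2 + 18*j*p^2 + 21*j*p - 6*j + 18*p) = j^5*p + j^5 - 3*j^4*p^2 - j^4*p + j^4 - 22*j^3*p^2 - 10*j^3*p - 4*j^3 + 40*j^2*p^3 + 21*j^2*p^2 - 2*j^2*p - 7*j^2 + 106*j*p^2 + 21*j*p - 6*j - 160*p^3 + 18*p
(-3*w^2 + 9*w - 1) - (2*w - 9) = -3*w^2 + 7*w + 8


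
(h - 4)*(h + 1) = h^2 - 3*h - 4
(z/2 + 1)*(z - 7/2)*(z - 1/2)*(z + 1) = z^4/2 - z^3/2 - 33*z^2/8 - 11*z/8 + 7/4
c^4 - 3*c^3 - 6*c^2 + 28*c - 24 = (c - 2)^3*(c + 3)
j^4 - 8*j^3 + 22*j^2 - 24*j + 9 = (j - 3)^2*(j - 1)^2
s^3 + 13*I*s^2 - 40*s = s*(s + 5*I)*(s + 8*I)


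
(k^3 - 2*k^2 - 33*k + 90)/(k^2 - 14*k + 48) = (k^3 - 2*k^2 - 33*k + 90)/(k^2 - 14*k + 48)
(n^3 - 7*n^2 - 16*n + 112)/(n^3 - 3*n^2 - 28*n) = (n - 4)/n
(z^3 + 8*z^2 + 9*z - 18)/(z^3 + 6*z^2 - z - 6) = (z + 3)/(z + 1)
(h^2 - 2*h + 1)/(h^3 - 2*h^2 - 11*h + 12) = (h - 1)/(h^2 - h - 12)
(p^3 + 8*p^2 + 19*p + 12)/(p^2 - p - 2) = (p^2 + 7*p + 12)/(p - 2)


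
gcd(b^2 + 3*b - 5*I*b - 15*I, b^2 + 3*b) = b + 3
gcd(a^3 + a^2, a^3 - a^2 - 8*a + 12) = 1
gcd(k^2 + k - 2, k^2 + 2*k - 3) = k - 1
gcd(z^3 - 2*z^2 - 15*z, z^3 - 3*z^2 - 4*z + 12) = 1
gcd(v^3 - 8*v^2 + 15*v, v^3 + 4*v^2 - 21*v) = v^2 - 3*v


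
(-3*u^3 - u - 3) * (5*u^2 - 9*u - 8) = -15*u^5 + 27*u^4 + 19*u^3 - 6*u^2 + 35*u + 24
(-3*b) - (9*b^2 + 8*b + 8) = -9*b^2 - 11*b - 8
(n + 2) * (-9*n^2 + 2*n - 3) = -9*n^3 - 16*n^2 + n - 6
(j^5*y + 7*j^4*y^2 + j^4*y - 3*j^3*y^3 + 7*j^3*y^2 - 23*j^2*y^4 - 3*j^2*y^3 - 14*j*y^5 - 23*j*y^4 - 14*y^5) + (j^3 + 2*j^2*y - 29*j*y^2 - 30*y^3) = j^5*y + 7*j^4*y^2 + j^4*y - 3*j^3*y^3 + 7*j^3*y^2 + j^3 - 23*j^2*y^4 - 3*j^2*y^3 + 2*j^2*y - 14*j*y^5 - 23*j*y^4 - 29*j*y^2 - 14*y^5 - 30*y^3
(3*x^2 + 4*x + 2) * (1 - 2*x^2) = -6*x^4 - 8*x^3 - x^2 + 4*x + 2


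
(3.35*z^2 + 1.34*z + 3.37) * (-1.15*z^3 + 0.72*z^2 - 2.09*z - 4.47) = -3.8525*z^5 + 0.871*z^4 - 9.9122*z^3 - 15.3487*z^2 - 13.0331*z - 15.0639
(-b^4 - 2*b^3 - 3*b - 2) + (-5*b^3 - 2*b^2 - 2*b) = -b^4 - 7*b^3 - 2*b^2 - 5*b - 2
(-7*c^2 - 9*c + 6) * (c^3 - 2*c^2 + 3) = -7*c^5 + 5*c^4 + 24*c^3 - 33*c^2 - 27*c + 18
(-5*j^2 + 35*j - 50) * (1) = -5*j^2 + 35*j - 50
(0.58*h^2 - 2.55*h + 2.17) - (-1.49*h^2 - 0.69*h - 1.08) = 2.07*h^2 - 1.86*h + 3.25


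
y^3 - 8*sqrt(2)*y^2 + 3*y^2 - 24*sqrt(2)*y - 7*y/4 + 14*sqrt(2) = (y - 1/2)*(y + 7/2)*(y - 8*sqrt(2))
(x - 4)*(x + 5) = x^2 + x - 20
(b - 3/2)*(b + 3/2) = b^2 - 9/4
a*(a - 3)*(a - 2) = a^3 - 5*a^2 + 6*a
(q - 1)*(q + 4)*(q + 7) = q^3 + 10*q^2 + 17*q - 28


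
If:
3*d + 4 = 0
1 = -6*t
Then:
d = -4/3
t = -1/6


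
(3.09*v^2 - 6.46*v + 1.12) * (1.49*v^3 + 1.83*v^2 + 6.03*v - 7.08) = 4.6041*v^5 - 3.9707*v^4 + 8.4797*v^3 - 58.7814*v^2 + 52.4904*v - 7.9296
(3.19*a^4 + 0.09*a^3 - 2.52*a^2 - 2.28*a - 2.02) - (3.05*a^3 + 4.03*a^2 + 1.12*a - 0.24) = 3.19*a^4 - 2.96*a^3 - 6.55*a^2 - 3.4*a - 1.78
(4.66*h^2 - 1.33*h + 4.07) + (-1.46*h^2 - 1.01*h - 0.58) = 3.2*h^2 - 2.34*h + 3.49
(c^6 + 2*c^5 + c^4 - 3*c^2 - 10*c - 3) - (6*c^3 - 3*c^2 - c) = c^6 + 2*c^5 + c^4 - 6*c^3 - 9*c - 3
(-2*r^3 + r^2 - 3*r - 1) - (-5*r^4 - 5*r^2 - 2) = 5*r^4 - 2*r^3 + 6*r^2 - 3*r + 1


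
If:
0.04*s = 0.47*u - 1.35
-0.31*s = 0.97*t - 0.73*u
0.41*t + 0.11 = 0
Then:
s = 9.51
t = -0.27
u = 3.68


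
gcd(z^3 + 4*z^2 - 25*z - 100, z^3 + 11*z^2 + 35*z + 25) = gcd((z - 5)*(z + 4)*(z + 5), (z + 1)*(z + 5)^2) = z + 5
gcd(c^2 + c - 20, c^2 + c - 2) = 1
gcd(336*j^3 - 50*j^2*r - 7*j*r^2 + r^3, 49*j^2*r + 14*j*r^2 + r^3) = 7*j + r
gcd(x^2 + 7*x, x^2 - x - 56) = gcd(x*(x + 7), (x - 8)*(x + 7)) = x + 7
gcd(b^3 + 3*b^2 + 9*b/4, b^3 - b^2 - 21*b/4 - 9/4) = b + 3/2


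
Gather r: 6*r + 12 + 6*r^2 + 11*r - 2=6*r^2 + 17*r + 10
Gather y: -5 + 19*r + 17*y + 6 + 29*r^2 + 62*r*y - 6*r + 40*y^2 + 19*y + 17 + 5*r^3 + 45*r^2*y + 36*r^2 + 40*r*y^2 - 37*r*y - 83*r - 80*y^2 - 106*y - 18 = 5*r^3 + 65*r^2 - 70*r + y^2*(40*r - 40) + y*(45*r^2 + 25*r - 70)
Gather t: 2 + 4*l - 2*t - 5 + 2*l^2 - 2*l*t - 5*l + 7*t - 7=2*l^2 - l + t*(5 - 2*l) - 10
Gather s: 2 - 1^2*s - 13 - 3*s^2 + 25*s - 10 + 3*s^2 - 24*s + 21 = 0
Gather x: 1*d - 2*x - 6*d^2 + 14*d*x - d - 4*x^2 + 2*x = -6*d^2 + 14*d*x - 4*x^2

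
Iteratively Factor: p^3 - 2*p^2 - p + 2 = (p + 1)*(p^2 - 3*p + 2) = (p - 1)*(p + 1)*(p - 2)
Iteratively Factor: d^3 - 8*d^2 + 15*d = (d)*(d^2 - 8*d + 15) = d*(d - 3)*(d - 5)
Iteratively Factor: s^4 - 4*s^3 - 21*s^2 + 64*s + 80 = (s + 4)*(s^3 - 8*s^2 + 11*s + 20) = (s + 1)*(s + 4)*(s^2 - 9*s + 20) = (s - 4)*(s + 1)*(s + 4)*(s - 5)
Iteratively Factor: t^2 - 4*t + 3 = (t - 1)*(t - 3)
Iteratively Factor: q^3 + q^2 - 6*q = (q - 2)*(q^2 + 3*q) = (q - 2)*(q + 3)*(q)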